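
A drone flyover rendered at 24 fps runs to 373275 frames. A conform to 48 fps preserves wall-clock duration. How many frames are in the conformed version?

Target frames = source frames × (target rate / source rate) = 373275 × (48)/(24) = 373275 × 2 = 746550.

746550 frames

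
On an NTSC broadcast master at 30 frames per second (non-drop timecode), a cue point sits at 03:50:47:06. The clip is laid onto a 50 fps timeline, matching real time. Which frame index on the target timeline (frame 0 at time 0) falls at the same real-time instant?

frame 692360

Source frame index: (3×3600 + 50×60 + 47) × 30 + 6 = 415416.
Real time: 415416 / (30) = 69236/5 s.
Target frame: (69236/5) × (50) = 692360.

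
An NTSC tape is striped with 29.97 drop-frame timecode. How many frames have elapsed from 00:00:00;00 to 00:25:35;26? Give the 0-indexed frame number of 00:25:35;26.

46030

As if non-drop at 30 labels/s: (0 × 3600 + 25 × 60 + 35) × 30 + 26 = 46076.
Minute boundaries passed: 25; those not divisible by 10: 25 − 2 = 23; dropped labels = 2 × 23 = 46.
Actual frame index = 46076 − 46 = 46030.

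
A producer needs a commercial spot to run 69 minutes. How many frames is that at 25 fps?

103500 frames

69 min = 4140 s.
Frames = 4140 × 25 = 103500.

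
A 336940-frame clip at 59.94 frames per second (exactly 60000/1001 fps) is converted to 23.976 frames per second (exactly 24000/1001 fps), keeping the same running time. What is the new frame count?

Target frames = source frames × (target rate / source rate) = 336940 × (24000/1001)/(60000/1001) = 336940 × 2/5 = 134776.

134776 frames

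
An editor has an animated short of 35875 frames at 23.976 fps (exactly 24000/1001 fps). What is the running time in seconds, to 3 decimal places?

Running time = 35875 × 1001/24000 = 287287/192 s ≈ 1496.286 s.

1496.286 seconds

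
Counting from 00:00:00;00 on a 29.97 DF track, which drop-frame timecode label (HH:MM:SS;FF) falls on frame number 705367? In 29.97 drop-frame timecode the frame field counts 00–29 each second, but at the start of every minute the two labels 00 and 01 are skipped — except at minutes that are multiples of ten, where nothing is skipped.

Each 10-minute DF block holds 10 × 60 × 30 − 9 × 2 = 17982 frames. 705367 ÷ 17982 → 39 full blocks, remainder 4069.
Within the partial block the first minute is 1800 frames and each further minute 1798, so 2 further minute boundaries passed. Total skipped labels = 18 × 39 + 2 × 2 = 706.
Non-drop label index = 705367 + 706 = 706073; at 30 labels/s that is 06:32:15:23, i.e. DF 06:32:15;23.

06:32:15;23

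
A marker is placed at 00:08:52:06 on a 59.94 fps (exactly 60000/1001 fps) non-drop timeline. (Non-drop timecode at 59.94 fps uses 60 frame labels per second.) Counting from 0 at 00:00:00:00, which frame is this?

Total seconds to the label: (0 × 3600 + 8 × 60 + 52) = 532.
Frame index = 532 × 60 + 6 = 31926.

31926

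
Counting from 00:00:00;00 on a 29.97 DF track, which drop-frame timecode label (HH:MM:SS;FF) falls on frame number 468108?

Ten DF minutes hold 17982 frames, so frame 468108 lies in block 26 (frames 467532–485513) with 576 frames into that block.
The block's first minute is 1800 frames and the rest 1798 each; 576 frames reaches minute 0, so 26 × 18 + 0 × 2 = 468 labels have been skipped so far.
Adding those back, label number 468108 + 468 = 468576 at 30 labels/s is 15619 s + 6 f = 4 h 20 min 19 s frame 6, i.e. 04:20:19;06.

04:20:19;06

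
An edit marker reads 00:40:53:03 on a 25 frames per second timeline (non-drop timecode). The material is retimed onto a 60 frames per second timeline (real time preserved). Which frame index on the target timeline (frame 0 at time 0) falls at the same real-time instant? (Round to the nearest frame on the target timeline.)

Source frame index: (0×3600 + 40×60 + 53) × 25 + 3 = 61328.
Real time: 61328 / (25) = 61328/25 s.
Target frame: (61328/25) × (60) = 735936/5 ≈ 147187.200 → 147187.

frame 147187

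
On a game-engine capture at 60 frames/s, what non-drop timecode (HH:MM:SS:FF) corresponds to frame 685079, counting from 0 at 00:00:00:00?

685079 ÷ 60 = 11417 full seconds, remainder 59 frames.
11417 s = 3 h 10 min 17 s.
Timecode: 03:10:17:59.

03:10:17:59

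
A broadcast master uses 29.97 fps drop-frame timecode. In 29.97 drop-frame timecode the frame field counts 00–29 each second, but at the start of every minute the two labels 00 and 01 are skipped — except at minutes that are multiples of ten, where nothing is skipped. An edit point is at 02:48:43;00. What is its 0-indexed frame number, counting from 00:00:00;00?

Complete 10-minute blocks: 16, each 17982 frames → 287712.
Remaining 8 whole minutes in the current block: 1800 + 7 × 1798 = 14386 frames.
Within the current minute: 43 × 30 + 0 − 2 = 1288 (labels ;00/;01 skipped at this minute). Total = 287712 + 14386 + 1288 = 303386.

303386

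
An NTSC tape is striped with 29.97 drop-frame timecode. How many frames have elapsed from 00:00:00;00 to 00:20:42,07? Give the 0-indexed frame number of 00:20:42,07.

Complete 10-minute blocks: 2, each 17982 frames → 35964.
Remaining 0 whole minutes in the current block: 0 frames.
Within the current minute: 42 × 30 + 7 = 1267. Total = 35964 + 0 + 1267 = 37231.

37231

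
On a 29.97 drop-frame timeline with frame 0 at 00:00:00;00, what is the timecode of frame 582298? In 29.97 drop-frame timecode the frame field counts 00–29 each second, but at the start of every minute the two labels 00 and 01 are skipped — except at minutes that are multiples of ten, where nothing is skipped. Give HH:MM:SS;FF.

05:23:49;10

Ten DF minutes hold 17982 frames, so frame 582298 lies in block 32 (frames 575424–593405) with 6874 frames into that block.
The block's first minute is 1800 frames and the rest 1798 each; 6874 frames reaches minute 3, so 32 × 18 + 3 × 2 = 582 labels have been skipped so far.
Adding those back, label number 582298 + 582 = 582880 at 30 labels/s is 19429 s + 10 f = 5 h 23 min 49 s frame 10, i.e. 05:23:49;10.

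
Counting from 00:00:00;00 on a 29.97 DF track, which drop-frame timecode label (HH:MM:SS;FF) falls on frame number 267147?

Ten DF minutes hold 17982 frames, so frame 267147 lies in block 14 (frames 251748–269729) with 15399 frames into that block.
The block's first minute is 1800 frames and the rest 1798 each; 15399 frames reaches minute 8, so 14 × 18 + 8 × 2 = 268 labels have been skipped so far.
Adding those back, label number 267147 + 268 = 267415 at 30 labels/s is 8913 s + 25 f = 2 h 28 min 33 s frame 25, i.e. 02:28:33;25.

02:28:33;25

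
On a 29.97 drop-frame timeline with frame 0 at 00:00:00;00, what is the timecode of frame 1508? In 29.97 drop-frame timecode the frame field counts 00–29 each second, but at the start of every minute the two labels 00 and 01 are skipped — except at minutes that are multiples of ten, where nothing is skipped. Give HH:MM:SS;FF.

Each 10-minute DF block holds 10 × 60 × 30 − 9 × 2 = 17982 frames. 1508 ÷ 17982 → 0 full blocks, remainder 1508.
Within the partial block the first minute is 1800 frames and each further minute 1798, so 0 further minute boundaries passed. Total skipped labels = 18 × 0 + 2 × 0 = 0.
Non-drop label index = 1508 + 0 = 1508; at 30 labels/s that is 00:00:50:08, i.e. DF 00:00:50;08.

00:00:50;08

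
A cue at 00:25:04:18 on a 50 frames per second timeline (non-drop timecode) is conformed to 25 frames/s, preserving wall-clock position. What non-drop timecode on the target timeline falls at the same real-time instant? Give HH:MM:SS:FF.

00:25:04:09

Source frame index: (0×3600 + 25×60 + 4) × 50 + 18 = 75218.
Real time: 75218 / (50) = 37609/25 s.
Target frame: (37609/25) × (25) = 37609.
At 25 labels/s: frame 37609 → 00:25:04:09.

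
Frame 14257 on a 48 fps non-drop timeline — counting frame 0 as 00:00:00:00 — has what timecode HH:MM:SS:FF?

00:04:57:01

14257 ÷ 48 = 297 full seconds, remainder 1 frame.
297 s = 0 h 4 min 57 s.
Timecode: 00:04:57:01.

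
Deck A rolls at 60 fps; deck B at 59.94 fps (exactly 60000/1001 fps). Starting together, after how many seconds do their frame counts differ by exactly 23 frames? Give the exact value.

23023/60 seconds

The gap grows by |60000/1001 − 60| = 60/1001 frames per second.
Time for a 23-frame gap: 23 ÷ (60/1001) = 23023/60 s.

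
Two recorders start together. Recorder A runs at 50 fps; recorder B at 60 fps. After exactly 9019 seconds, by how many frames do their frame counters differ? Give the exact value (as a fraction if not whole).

90190 frames

A emits 50 × 9019 = 450950 frames; B emits 60 × 9019 = 541140.
Difference = 90190 frames; B is ahead of A.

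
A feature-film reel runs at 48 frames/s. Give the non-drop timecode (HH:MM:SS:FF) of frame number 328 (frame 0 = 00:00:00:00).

00:00:06:40

328 ÷ 48 = 6 full seconds, remainder 40 frames.
6 s = 0 h 0 min 6 s.
Timecode: 00:00:06:40.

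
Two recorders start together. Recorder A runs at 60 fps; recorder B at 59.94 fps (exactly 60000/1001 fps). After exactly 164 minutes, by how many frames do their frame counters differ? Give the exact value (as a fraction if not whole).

590400/1001 frames

164 min = 9840 s.
A emits 60 × 9840 = 590400 frames; B emits 60000/1001 × 9840 = 590400000/1001.
Difference = 590400/1001 frames (≈ 589.8102); B is behind A.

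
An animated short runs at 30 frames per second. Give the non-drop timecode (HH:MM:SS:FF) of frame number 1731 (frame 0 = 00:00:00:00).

00:00:57:21

1731 ÷ 30 = 57 full seconds, remainder 21 frames.
57 s = 0 h 0 min 57 s.
Timecode: 00:00:57:21.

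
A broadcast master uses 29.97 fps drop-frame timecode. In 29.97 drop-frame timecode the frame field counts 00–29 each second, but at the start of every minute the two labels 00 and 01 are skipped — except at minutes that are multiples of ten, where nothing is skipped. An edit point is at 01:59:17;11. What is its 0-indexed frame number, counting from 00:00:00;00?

As if non-drop at 30 labels/s: (1 × 3600 + 59 × 60 + 17) × 30 + 11 = 214721.
Minute boundaries passed: 119; those not divisible by 10: 119 − 11 = 108; dropped labels = 2 × 108 = 216.
Actual frame index = 214721 − 216 = 214505.

214505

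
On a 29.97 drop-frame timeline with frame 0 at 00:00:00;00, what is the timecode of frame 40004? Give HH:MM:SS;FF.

00:22:14;24

Each 10-minute DF block holds 10 × 60 × 30 − 9 × 2 = 17982 frames. 40004 ÷ 17982 → 2 full blocks, remainder 4040.
Within the partial block the first minute is 1800 frames and each further minute 1798, so 2 further minute boundaries passed. Total skipped labels = 18 × 2 + 2 × 2 = 40.
Non-drop label index = 40004 + 40 = 40044; at 30 labels/s that is 00:22:14:24, i.e. DF 00:22:14;24.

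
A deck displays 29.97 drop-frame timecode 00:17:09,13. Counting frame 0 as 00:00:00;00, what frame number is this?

Complete 10-minute blocks: 1, each 17982 frames → 17982.
Remaining 7 whole minutes in the current block: 1800 + 6 × 1798 = 12588 frames.
Within the current minute: 9 × 30 + 13 − 2 = 281 (labels ;00/;01 skipped at this minute). Total = 17982 + 12588 + 281 = 30851.

30851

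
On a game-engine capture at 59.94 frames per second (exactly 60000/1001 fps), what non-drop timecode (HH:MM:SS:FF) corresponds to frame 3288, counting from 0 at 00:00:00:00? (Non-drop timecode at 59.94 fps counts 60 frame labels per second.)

00:00:54:48

3288 ÷ 60 = 54 full seconds, remainder 48 frames.
54 s = 0 h 0 min 54 s.
Timecode: 00:00:54:48.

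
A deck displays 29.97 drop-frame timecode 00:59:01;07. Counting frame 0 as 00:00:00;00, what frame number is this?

As if non-drop at 30 labels/s: (0 × 3600 + 59 × 60 + 1) × 30 + 7 = 106237.
Minute boundaries passed: 59; those not divisible by 10: 59 − 5 = 54; dropped labels = 2 × 54 = 108.
Actual frame index = 106237 − 108 = 106129.

106129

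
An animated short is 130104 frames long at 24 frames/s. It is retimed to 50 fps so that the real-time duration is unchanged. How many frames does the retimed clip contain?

271050 frames

Target frames = source frames × (target rate / source rate) = 130104 × (50)/(24) = 130104 × 25/12 = 271050.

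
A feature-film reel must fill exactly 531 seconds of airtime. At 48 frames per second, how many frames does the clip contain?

25488 frames

Frames = 531 × 48 = 25488.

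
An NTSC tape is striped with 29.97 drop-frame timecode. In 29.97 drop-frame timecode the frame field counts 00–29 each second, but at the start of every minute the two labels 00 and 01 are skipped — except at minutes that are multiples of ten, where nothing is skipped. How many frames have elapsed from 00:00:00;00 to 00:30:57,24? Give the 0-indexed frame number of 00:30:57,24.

55680

As if non-drop at 30 labels/s: (0 × 3600 + 30 × 60 + 57) × 30 + 24 = 55734.
Minute boundaries passed: 30; those not divisible by 10: 30 − 3 = 27; dropped labels = 2 × 27 = 54.
Actual frame index = 55734 − 54 = 55680.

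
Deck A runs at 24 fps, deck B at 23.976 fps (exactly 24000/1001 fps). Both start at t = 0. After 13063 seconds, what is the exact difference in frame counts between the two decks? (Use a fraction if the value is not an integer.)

313512/1001 frames

A emits 24 × 13063 = 313512 frames; B emits 24000/1001 × 13063 = 313512000/1001.
Difference = 313512/1001 frames (≈ 313.1988); B is behind A.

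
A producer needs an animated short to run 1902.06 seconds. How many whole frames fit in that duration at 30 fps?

57061 frames

Frames = 1902.06 × 30 = 285309/5 ≈ 57061.8000.
Complete frames: 57061.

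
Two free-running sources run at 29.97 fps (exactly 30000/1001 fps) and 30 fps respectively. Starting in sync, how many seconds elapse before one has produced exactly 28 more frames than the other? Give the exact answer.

The gap grows by |30 − 30000/1001| = 30/1001 frames per second.
Time for a 28-frame gap: 28 ÷ (30/1001) = 14014/15 s.

14014/15 seconds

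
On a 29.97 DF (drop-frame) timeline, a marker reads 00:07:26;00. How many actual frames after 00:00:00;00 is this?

As if non-drop at 30 labels/s: (0 × 3600 + 7 × 60 + 26) × 30 + 0 = 13380.
Minute boundaries passed: 7; those not divisible by 10: 7 − 0 = 7; dropped labels = 2 × 7 = 14.
Actual frame index = 13380 − 14 = 13366.

13366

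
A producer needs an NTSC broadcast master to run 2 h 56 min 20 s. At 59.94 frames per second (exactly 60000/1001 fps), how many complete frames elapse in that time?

2 h 56 min 20 s = 10580 s.
Frames = 10580 × 60000/1001 = 634800000/1001 ≈ 634165.8342.
Complete frames: 634165.

634165 frames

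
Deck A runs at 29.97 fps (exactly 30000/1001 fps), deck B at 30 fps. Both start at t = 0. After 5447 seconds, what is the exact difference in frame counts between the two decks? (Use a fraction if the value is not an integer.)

A emits 30000/1001 × 5447 = 12570000/77 frames; B emits 30 × 5447 = 163410.
Difference = 12570/77 frames (≈ 163.2468); B is ahead of A.

12570/77 frames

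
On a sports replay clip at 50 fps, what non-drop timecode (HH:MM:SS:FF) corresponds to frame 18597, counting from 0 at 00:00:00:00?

00:06:11:47

18597 ÷ 50 = 371 full seconds, remainder 47 frames.
371 s = 0 h 6 min 11 s.
Timecode: 00:06:11:47.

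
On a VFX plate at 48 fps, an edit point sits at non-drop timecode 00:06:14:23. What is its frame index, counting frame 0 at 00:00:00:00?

frame 17975

Total seconds to the label: (0 × 3600 + 6 × 60 + 14) = 374.
Frame index = 374 × 48 + 23 = 17975.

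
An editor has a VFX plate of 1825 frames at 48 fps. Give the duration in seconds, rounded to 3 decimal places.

Running time = 1825 × 1/48 = 1825/48 s ≈ 38.021 s.

38.021 seconds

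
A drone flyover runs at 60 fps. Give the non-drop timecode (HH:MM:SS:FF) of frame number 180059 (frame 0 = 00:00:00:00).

00:50:00:59

180059 ÷ 60 = 3000 full seconds, remainder 59 frames.
3000 s = 0 h 50 min 0 s.
Timecode: 00:50:00:59.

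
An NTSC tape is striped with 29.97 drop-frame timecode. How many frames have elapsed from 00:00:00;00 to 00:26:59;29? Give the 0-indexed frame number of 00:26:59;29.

48551

As if non-drop at 30 labels/s: (0 × 3600 + 26 × 60 + 59) × 30 + 29 = 48599.
Minute boundaries passed: 26; those not divisible by 10: 26 − 2 = 24; dropped labels = 2 × 24 = 48.
Actual frame index = 48599 − 48 = 48551.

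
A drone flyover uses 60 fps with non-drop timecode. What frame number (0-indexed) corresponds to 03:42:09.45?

799785

Total seconds to the label: (3 × 3600 + 42 × 60 + 9) = 13329.
Frame index = 13329 × 60 + 45 = 799785.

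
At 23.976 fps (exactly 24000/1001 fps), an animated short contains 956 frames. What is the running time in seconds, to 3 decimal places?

39.873 seconds

Running time = 956 × 1001/24000 = 239239/6000 s ≈ 39.873 s.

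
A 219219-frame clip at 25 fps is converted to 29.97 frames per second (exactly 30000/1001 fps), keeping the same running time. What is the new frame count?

262800 frames

Target frames = source frames × (target rate / source rate) = 219219 × (30000/1001)/(25) = 219219 × 1200/1001 = 262800.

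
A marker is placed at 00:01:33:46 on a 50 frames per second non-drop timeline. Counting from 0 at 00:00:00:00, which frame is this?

Total seconds to the label: (0 × 3600 + 1 × 60 + 33) = 93.
Frame index = 93 × 50 + 46 = 4696.

4696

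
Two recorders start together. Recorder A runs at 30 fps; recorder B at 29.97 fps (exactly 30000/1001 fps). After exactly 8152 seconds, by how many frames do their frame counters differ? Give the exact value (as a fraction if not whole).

244560/1001 frames

A emits 30 × 8152 = 244560 frames; B emits 30000/1001 × 8152 = 244560000/1001.
Difference = 244560/1001 frames (≈ 244.3157); B is behind A.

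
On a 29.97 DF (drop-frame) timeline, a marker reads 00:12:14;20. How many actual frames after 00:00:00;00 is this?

22018

Complete 10-minute blocks: 1, each 17982 frames → 17982.
Remaining 2 whole minutes in the current block: 1800 + 1 × 1798 = 3598 frames.
Within the current minute: 14 × 30 + 20 − 2 = 438 (labels ;00/;01 skipped at this minute). Total = 17982 + 3598 + 438 = 22018.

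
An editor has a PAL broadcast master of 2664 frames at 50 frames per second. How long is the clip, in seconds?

53.28 seconds

Running time = 2664 / (50) = 53.28 s.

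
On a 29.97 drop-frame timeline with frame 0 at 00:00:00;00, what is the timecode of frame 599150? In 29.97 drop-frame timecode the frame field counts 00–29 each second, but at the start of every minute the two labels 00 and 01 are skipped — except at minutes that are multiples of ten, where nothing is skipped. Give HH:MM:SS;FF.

Each 10-minute DF block holds 10 × 60 × 30 − 9 × 2 = 17982 frames. 599150 ÷ 17982 → 33 full blocks, remainder 5744.
Within the partial block the first minute is 1800 frames and each further minute 1798, so 3 further minute boundaries passed. Total skipped labels = 18 × 33 + 2 × 3 = 600.
Non-drop label index = 599150 + 600 = 599750; at 30 labels/s that is 05:33:11:20, i.e. DF 05:33:11;20.

05:33:11;20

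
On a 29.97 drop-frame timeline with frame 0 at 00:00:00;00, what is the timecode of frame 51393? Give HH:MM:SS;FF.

00:28:34;25

Each 10-minute DF block holds 10 × 60 × 30 − 9 × 2 = 17982 frames. 51393 ÷ 17982 → 2 full blocks, remainder 15429.
Within the partial block the first minute is 1800 frames and each further minute 1798, so 8 further minute boundaries passed. Total skipped labels = 18 × 2 + 2 × 8 = 52.
Non-drop label index = 51393 + 52 = 51445; at 30 labels/s that is 00:28:34:25, i.e. DF 00:28:34;25.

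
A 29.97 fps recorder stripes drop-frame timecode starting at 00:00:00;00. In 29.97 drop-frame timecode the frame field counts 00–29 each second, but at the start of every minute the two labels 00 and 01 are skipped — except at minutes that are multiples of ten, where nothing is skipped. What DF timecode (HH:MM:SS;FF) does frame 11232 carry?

00:06:14;24

Ten DF minutes hold 17982 frames, so frame 11232 lies in block 0 (frames 0–17981) with 11232 frames into that block.
The block's first minute is 1800 frames and the rest 1798 each; 11232 frames reaches minute 6, so 0 × 18 + 6 × 2 = 12 labels have been skipped so far.
Adding those back, label number 11232 + 12 = 11244 at 30 labels/s is 374 s + 24 f = 0 h 6 min 14 s frame 24, i.e. 00:06:14;24.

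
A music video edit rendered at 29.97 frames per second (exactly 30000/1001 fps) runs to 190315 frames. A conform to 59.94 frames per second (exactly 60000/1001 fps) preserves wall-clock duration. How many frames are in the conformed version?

Frames at target rate = 190315 × (60000/1001) / (30000/1001) = 380630.

380630 frames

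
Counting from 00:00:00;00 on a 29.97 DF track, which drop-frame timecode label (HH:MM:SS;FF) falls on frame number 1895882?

Each 10-minute DF block holds 10 × 60 × 30 − 9 × 2 = 17982 frames. 1895882 ÷ 17982 → 105 full blocks, remainder 7772.
Within the partial block the first minute is 1800 frames and each further minute 1798, so 4 further minute boundaries passed. Total skipped labels = 18 × 105 + 2 × 4 = 1898.
Non-drop label index = 1895882 + 1898 = 1897780; at 30 labels/s that is 17:34:19:10, i.e. DF 17:34:19;10.

17:34:19;10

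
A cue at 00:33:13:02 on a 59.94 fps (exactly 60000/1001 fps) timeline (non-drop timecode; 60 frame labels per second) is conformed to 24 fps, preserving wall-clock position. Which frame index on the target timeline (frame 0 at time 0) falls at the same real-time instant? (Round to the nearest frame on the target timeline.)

frame 47881

Source frame index: (0×3600 + 33×60 + 13) × 60 + 2 = 119582.
Real time: 119582 / (60000/1001) = 59850791/30000 s.
Target frame: (59850791/30000) × (24) = 59850791/1250 ≈ 47880.633 → 47881.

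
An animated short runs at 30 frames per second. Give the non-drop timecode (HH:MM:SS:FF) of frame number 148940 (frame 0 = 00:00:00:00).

01:22:44:20

148940 ÷ 30 = 4964 full seconds, remainder 20 frames.
4964 s = 1 h 22 min 44 s.
Timecode: 01:22:44:20.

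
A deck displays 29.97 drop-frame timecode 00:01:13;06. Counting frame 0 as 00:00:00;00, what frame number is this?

As if non-drop at 30 labels/s: (0 × 3600 + 1 × 60 + 13) × 30 + 6 = 2196.
Minute boundaries passed: 1; those not divisible by 10: 1 − 0 = 1; dropped labels = 2 × 1 = 2.
Actual frame index = 2196 − 2 = 2194.

2194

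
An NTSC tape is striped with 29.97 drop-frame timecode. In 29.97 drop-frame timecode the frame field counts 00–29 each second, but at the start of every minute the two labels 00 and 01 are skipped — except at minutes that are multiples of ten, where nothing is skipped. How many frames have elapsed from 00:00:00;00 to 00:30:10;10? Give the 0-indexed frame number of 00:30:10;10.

54256

Complete 10-minute blocks: 3, each 17982 frames → 53946.
Remaining 0 whole minutes in the current block: 0 frames.
Within the current minute: 10 × 30 + 10 = 310. Total = 53946 + 0 + 310 = 54256.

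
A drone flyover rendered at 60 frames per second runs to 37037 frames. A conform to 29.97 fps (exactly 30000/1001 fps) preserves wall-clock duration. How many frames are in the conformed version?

Target frames = source frames × (target rate / source rate) = 37037 × (30000/1001)/(60) = 37037 × 500/1001 = 18500.

18500 frames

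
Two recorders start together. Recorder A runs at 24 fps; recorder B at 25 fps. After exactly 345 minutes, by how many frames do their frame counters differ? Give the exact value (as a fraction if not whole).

20700 frames

345 min = 20700 s.
A emits 24 × 20700 = 496800 frames; B emits 25 × 20700 = 517500.
Difference = 20700 frames; B is ahead of A.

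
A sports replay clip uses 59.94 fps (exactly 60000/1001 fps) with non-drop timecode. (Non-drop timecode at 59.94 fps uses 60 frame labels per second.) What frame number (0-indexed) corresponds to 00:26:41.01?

Total seconds to the label: (0 × 3600 + 26 × 60 + 41) = 1601.
Frame index = 1601 × 60 + 1 = 96061.

frame 96061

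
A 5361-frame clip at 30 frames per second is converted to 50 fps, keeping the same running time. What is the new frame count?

Target frames = source frames × (target rate / source rate) = 5361 × (50)/(30) = 5361 × 5/3 = 8935.

8935 frames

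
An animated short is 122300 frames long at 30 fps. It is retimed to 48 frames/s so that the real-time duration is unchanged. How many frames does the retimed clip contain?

195680 frames

Target frames = source frames × (target rate / source rate) = 122300 × (48)/(30) = 122300 × 8/5 = 195680.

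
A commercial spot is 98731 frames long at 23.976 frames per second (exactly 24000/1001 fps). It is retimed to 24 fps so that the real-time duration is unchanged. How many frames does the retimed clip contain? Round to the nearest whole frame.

Frames at target rate = 98731 × (24) / (24000/1001) = 98829731/1000 ≈ 98829.731.
Nearest whole frame: 98830.

98830 frames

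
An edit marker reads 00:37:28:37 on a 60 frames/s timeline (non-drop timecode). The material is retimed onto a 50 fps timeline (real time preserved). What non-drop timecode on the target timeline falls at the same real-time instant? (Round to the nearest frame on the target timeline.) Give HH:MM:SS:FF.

Source frame index: (0×3600 + 37×60 + 28) × 60 + 37 = 134917.
Real time: 134917 / (60) = 134917/60 s.
Target frame: (134917/60) × (50) = 674585/6 ≈ 112430.833 → 112431.
At 50 labels/s: frame 112431 → 00:37:28:31.

00:37:28:31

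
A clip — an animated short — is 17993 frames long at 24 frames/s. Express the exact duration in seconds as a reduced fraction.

Running time = 17993 ÷ (24) = 17993 × 1/24 = 17993/24 s.

17993/24 seconds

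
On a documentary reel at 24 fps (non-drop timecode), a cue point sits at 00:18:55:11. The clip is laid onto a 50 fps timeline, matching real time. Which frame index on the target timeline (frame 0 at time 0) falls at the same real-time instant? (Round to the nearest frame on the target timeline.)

Source frame index: (0×3600 + 18×60 + 55) × 24 + 11 = 27251.
Real time: 27251 / (24) = 27251/24 s.
Target frame: (27251/24) × (50) = 681275/12 ≈ 56772.917 → 56773.

frame 56773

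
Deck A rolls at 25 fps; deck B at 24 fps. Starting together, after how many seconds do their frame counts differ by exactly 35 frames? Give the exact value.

The gap grows by |24 − 25| = 1 frame per second.
Time for a 35-frame gap: 35 ÷ (1) = 35 s.

35 seconds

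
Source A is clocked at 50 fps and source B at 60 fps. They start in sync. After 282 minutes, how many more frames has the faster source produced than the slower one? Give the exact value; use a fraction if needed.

282 min = 16920 s.
A emits 50 × 16920 = 846000 frames; B emits 60 × 16920 = 1015200.
Difference = 169200 frames; B is ahead of A.

169200 frames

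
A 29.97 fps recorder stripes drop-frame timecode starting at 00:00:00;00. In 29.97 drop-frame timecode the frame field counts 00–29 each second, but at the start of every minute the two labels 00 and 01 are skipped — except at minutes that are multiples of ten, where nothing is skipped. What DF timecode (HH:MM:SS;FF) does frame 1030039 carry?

09:32:48;29

Each 10-minute DF block holds 10 × 60 × 30 − 9 × 2 = 17982 frames. 1030039 ÷ 17982 → 57 full blocks, remainder 5065.
Within the partial block the first minute is 1800 frames and each further minute 1798, so 2 further minute boundaries passed. Total skipped labels = 18 × 57 + 2 × 2 = 1030.
Non-drop label index = 1030039 + 1030 = 1031069; at 30 labels/s that is 09:32:48:29, i.e. DF 09:32:48;29.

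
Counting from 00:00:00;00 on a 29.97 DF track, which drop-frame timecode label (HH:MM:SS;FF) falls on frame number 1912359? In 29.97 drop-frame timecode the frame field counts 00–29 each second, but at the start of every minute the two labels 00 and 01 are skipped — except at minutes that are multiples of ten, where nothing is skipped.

17:43:29;03

Ten DF minutes hold 17982 frames, so frame 1912359 lies in block 106 (frames 1906092–1924073) with 6267 frames into that block.
The block's first minute is 1800 frames and the rest 1798 each; 6267 frames reaches minute 3, so 106 × 18 + 3 × 2 = 1914 labels have been skipped so far.
Adding those back, label number 1912359 + 1914 = 1914273 at 30 labels/s is 63809 s + 3 f = 17 h 43 min 29 s frame 3, i.e. 17:43:29;03.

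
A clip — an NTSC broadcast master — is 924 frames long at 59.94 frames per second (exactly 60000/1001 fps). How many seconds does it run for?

Running time = 924 / (60000/1001) = 15.4154 s.

15.4154 seconds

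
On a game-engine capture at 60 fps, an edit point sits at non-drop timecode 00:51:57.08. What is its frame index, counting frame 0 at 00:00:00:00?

187028

Total seconds to the label: (0 × 3600 + 51 × 60 + 57) = 3117.
Frame index = 3117 × 60 + 8 = 187028.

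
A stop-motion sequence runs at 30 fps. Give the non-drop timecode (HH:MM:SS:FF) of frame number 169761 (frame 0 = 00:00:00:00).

169761 ÷ 30 = 5658 full seconds, remainder 21 frames.
5658 s = 1 h 34 min 18 s.
Timecode: 01:34:18:21.

01:34:18:21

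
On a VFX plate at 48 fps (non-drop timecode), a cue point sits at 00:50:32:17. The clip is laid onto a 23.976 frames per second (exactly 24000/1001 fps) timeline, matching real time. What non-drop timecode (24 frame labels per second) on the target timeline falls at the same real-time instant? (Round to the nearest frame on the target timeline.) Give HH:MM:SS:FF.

Source frame index: (0×3600 + 50×60 + 32) × 48 + 17 = 145553.
Real time: 145553 / (48) = 145553/48 s.
Target frame: (145553/48) × (24000/1001) = 72776500/1001 ≈ 72703.796 → 72704.
At 24 labels/s: frame 72704 → 00:50:29:08.

00:50:29:08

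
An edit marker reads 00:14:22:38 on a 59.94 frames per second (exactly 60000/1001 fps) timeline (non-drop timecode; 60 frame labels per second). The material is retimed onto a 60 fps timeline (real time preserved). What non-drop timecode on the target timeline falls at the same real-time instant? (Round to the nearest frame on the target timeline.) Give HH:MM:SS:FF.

Source frame index: (0×3600 + 14×60 + 22) × 60 + 38 = 51758.
Real time: 51758 / (60000/1001) = 25904879/30000 s.
Target frame: (25904879/30000) × (60) = 25904879/500 ≈ 51809.758 → 51810.
At 60 labels/s: frame 51810 → 00:14:23:30.

00:14:23:30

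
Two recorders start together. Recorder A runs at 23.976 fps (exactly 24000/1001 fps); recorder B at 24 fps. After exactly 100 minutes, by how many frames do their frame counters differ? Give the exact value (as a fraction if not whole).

100 min = 6000 s.
A emits 24000/1001 × 6000 = 144000000/1001 frames; B emits 24 × 6000 = 144000.
Difference = 144000/1001 frames (≈ 143.8561); B is ahead of A.

144000/1001 frames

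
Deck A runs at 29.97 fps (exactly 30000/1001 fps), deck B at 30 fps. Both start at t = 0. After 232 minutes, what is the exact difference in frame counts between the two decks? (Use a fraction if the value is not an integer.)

417600/1001 frames

232 min = 13920 s.
A emits 30000/1001 × 13920 = 417600000/1001 frames; B emits 30 × 13920 = 417600.
Difference = 417600/1001 frames (≈ 417.1828); B is ahead of A.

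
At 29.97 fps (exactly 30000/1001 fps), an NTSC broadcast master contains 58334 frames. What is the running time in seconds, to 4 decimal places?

1946.4111 seconds

Running time = 58334 × 1001/30000 = 29196167/15000 s ≈ 1946.4111 s.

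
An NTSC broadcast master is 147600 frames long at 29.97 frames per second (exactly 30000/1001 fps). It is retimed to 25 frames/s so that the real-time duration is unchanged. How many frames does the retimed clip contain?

Target frames = source frames × (target rate / source rate) = 147600 × (25)/(30000/1001) = 147600 × 1001/1200 = 123123.

123123 frames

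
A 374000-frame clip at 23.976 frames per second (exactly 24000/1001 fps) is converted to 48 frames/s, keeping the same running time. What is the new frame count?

748748 frames

Target frames = source frames × (target rate / source rate) = 374000 × (48)/(24000/1001) = 374000 × 1001/500 = 748748.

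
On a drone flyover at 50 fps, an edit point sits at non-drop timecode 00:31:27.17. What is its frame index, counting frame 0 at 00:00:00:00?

94367

Total seconds to the label: (0 × 3600 + 31 × 60 + 27) = 1887.
Frame index = 1887 × 50 + 17 = 94367.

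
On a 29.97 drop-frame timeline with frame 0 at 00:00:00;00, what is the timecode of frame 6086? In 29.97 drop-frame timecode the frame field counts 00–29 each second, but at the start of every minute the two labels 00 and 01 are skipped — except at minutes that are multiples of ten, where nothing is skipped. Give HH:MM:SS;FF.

00:03:23;02

Ten DF minutes hold 17982 frames, so frame 6086 lies in block 0 (frames 0–17981) with 6086 frames into that block.
The block's first minute is 1800 frames and the rest 1798 each; 6086 frames reaches minute 3, so 0 × 18 + 3 × 2 = 6 labels have been skipped so far.
Adding those back, label number 6086 + 6 = 6092 at 30 labels/s is 203 s + 2 f = 0 h 3 min 23 s frame 2, i.e. 00:03:23;02.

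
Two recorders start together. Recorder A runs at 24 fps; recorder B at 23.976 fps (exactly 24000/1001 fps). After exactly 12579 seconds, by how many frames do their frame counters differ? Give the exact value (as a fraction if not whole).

A emits 24 × 12579 = 301896 frames; B emits 24000/1001 × 12579 = 43128000/143.
Difference = 43128/143 frames (≈ 301.5944); B is behind A.

43128/143 frames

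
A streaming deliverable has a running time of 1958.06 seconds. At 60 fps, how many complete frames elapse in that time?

117483 frames

Frames = 1958.06 × 60 = 587418/5 ≈ 117483.6000.
Complete frames: 117483.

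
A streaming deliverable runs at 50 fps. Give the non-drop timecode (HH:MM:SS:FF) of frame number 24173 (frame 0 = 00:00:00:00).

24173 ÷ 50 = 483 full seconds, remainder 23 frames.
483 s = 0 h 8 min 3 s.
Timecode: 00:08:03:23.

00:08:03:23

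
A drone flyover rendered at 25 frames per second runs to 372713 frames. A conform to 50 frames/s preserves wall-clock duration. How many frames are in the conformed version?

745426 frames

Target frames = source frames × (target rate / source rate) = 372713 × (50)/(25) = 372713 × 2 = 745426.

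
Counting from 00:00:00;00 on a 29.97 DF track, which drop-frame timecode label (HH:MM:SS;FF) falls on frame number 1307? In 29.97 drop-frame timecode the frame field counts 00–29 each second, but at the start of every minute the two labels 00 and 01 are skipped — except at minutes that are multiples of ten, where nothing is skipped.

Ten DF minutes hold 17982 frames, so frame 1307 lies in block 0 (frames 0–17981) with 1307 frames into that block.
The block's first minute is 1800 frames and the rest 1798 each; 1307 frames reaches minute 0, so 0 × 18 + 0 × 2 = 0 labels have been skipped so far.
Adding those back, label number 1307 + 0 = 1307 at 30 labels/s is 43 s + 17 f = 0 h 0 min 43 s frame 17, i.e. 00:00:43;17.

00:00:43;17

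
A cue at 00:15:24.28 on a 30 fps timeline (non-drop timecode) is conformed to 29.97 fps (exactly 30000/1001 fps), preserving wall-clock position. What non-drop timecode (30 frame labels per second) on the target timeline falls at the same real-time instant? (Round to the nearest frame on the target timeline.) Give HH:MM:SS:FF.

00:15:24:00

Source frame index: (0×3600 + 15×60 + 24) × 30 + 28 = 27748.
Real time: 27748 / (30) = 13874/15 s.
Target frame: (13874/15) × (30000/1001) = 3964000/143 ≈ 27720.280 → 27720.
At 30 labels/s: frame 27720 → 00:15:24:00.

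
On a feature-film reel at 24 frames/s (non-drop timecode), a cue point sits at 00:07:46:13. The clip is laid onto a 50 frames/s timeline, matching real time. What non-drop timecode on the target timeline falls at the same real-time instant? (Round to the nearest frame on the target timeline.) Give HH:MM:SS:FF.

00:07:46:27

Source frame index: (0×3600 + 7×60 + 46) × 24 + 13 = 11197.
Real time: 11197 / (24) = 11197/24 s.
Target frame: (11197/24) × (50) = 279925/12 ≈ 23327.083 → 23327.
At 50 labels/s: frame 23327 → 00:07:46:27.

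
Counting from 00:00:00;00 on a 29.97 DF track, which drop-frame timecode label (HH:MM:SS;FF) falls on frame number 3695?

Each 10-minute DF block holds 10 × 60 × 30 − 9 × 2 = 17982 frames. 3695 ÷ 17982 → 0 full blocks, remainder 3695.
Within the partial block the first minute is 1800 frames and each further minute 1798, so 2 further minute boundaries passed. Total skipped labels = 18 × 0 + 2 × 2 = 4.
Non-drop label index = 3695 + 4 = 3699; at 30 labels/s that is 00:02:03:09, i.e. DF 00:02:03;09.

00:02:03;09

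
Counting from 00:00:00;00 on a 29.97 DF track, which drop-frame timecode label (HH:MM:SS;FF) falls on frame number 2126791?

Ten DF minutes hold 17982 frames, so frame 2126791 lies in block 118 (frames 2121876–2139857) with 4915 frames into that block.
The block's first minute is 1800 frames and the rest 1798 each; 4915 frames reaches minute 2, so 118 × 18 + 2 × 2 = 2128 labels have been skipped so far.
Adding those back, label number 2126791 + 2128 = 2128919 at 30 labels/s is 70963 s + 29 f = 19 h 42 min 43 s frame 29, i.e. 19:42:43;29.

19:42:43;29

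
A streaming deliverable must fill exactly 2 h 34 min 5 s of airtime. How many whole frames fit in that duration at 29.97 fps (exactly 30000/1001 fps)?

277072 frames

2 h 34 min 5 s = 9245 s.
Frames = 9245 × 30000/1001 = 277350000/1001 ≈ 277072.9271.
Complete frames: 277072.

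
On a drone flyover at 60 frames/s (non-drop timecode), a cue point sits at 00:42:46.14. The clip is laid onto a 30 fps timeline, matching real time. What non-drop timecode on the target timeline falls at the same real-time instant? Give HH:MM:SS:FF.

Source frame index: (0×3600 + 42×60 + 46) × 60 + 14 = 153974.
Real time: 153974 / (60) = 76987/30 s.
Target frame: (76987/30) × (30) = 76987.
At 30 labels/s: frame 76987 → 00:42:46:07.

00:42:46:07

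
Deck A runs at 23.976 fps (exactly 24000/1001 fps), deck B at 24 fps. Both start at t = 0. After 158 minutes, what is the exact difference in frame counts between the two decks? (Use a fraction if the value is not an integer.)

158 min = 9480 s.
A emits 24000/1001 × 9480 = 227520000/1001 frames; B emits 24 × 9480 = 227520.
Difference = 227520/1001 frames (≈ 227.2927); B is ahead of A.

227520/1001 frames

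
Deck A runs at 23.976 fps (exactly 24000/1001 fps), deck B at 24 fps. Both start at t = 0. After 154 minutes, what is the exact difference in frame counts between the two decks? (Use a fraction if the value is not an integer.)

154 min = 9240 s.
A emits 24000/1001 × 9240 = 2880000/13 frames; B emits 24 × 9240 = 221760.
Difference = 2880/13 frames (≈ 221.5385); B is ahead of A.

2880/13 frames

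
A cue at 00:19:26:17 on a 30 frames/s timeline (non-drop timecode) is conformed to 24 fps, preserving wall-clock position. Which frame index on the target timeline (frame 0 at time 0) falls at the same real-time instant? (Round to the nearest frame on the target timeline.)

frame 27998

Source frame index: (0×3600 + 19×60 + 26) × 30 + 17 = 34997.
Real time: 34997 / (30) = 34997/30 s.
Target frame: (34997/30) × (24) = 139988/5 ≈ 27997.600 → 27998.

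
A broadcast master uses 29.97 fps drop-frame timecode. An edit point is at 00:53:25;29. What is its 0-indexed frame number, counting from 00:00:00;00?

96083

As if non-drop at 30 labels/s: (0 × 3600 + 53 × 60 + 25) × 30 + 29 = 96179.
Minute boundaries passed: 53; those not divisible by 10: 53 − 5 = 48; dropped labels = 2 × 48 = 96.
Actual frame index = 96179 − 96 = 96083.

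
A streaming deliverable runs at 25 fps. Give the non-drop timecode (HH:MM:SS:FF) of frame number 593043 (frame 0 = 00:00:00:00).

06:35:21:18

593043 ÷ 25 = 23721 full seconds, remainder 18 frames.
23721 s = 6 h 35 min 21 s.
Timecode: 06:35:21:18.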